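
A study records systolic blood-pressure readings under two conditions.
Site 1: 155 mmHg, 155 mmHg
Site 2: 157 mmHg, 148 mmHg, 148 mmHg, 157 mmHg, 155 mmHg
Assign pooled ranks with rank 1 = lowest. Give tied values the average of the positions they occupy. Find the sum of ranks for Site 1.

Sorted (ascending): 148, 148, 155, 155, 155, 157, 157
The 2 values of 148 occupy positions 1–2 → average rank (1+2)/2 = 1.5.
The 3 values of 155 occupy positions 3–5 → average rank 4.
The 2 values of 157 occupy positions 6–7 → average rank (6+7)/2 = 6.5.
Site 1 values → pooled ranks: 155→4, 155→4
Rank sum = 4 + 4 = 8

8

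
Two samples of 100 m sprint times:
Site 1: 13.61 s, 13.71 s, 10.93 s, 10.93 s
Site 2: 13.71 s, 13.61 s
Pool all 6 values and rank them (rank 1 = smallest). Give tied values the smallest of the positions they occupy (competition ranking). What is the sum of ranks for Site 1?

10

Sorted (ascending): 10.93, 10.93, 13.61, 13.61, 13.71, 13.71
The 2 values of 10.93 occupy positions 1–2 → each gets rank 1.
The 2 values of 13.61 occupy positions 3–4 → each gets rank 3.
The 2 values of 13.71 occupy positions 5–6 → each gets rank 5.
Site 1 values → pooled ranks: 13.61→3, 13.71→5, 10.93→1, 10.93→1
Rank sum = 3 + 5 + 1 + 1 = 10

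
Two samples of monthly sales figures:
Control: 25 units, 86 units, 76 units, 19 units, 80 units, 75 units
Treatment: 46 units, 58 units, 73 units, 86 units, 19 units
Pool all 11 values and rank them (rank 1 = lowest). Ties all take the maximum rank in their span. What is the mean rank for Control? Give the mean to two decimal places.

6.67

Sorted (ascending): 19, 19, 25, 46, 58, 73, 75, 76, 80, 86, 86
The 2 values of 19 occupy positions 1–2 → each gets rank 2.
The 2 values of 86 occupy positions 10–11 → each gets rank 11.
Control values → pooled ranks: 25→3, 86→11, 76→8, 19→2, 80→9, 75→7
Mean rank = (3 + 11 + 8 + 2 + 9 + 7) / 6 = 6.67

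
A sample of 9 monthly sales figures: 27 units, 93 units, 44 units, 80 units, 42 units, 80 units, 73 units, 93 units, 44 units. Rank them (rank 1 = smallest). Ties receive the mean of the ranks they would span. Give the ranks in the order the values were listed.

Sorted (ascending): 27, 42, 44, 44, 73, 80, 80, 93, 93
The 2 values of 44 occupy positions 3–4 → average rank (3+4)/2 = 3.5.
The 2 values of 80 occupy positions 6–7 → average rank (6+7)/2 = 6.5.
The 2 values of 93 occupy positions 8–9 → average rank (8+9)/2 = 8.5.

1, 8.5, 3.5, 6.5, 2, 6.5, 5, 8.5, 3.5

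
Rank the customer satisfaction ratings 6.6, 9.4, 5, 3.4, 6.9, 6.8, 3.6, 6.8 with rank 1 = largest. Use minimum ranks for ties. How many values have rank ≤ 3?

4

Sorted (descending): 9.4, 6.9, 6.8, 6.8, 6.6, 5, 3.6, 3.4
The 2 values of 6.8 occupy positions 3–4 → each gets rank 3.
Ranks ≤ 3: {1, 2, 3, 3} → 4 values.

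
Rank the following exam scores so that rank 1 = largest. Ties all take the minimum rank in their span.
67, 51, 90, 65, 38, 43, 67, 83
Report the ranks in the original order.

3, 6, 1, 5, 8, 7, 3, 2

Sorted (descending): 90, 83, 67, 67, 65, 51, 43, 38
The 2 values of 67 occupy positions 3–4 → each gets rank 3.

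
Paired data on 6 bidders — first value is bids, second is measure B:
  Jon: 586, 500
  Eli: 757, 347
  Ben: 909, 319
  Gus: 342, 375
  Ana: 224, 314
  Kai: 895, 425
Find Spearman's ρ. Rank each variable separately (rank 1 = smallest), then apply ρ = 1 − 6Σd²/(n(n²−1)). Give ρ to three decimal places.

0.143

Ranks of variable 1: 3, 4, 6, 2, 1, 5
Ranks of variable 2: 6, 3, 2, 4, 1, 5
d = r₁ − r₂: -3, 1, 4, -2, 0, 0
d²: 9, 1, 16, 4, 0, 0; Σd² = 30
ρ = 1 − 6·30/(6·35) = 1 − 180/210 = 0.143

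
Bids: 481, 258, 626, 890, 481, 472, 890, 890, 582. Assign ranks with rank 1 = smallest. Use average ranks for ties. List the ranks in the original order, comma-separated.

Sorted (ascending): 258, 472, 481, 481, 582, 626, 890, 890, 890
The 2 values of 481 occupy positions 3–4 → average rank (3+4)/2 = 3.5.
The 3 values of 890 occupy positions 7–9 → average rank 8.

3.5, 1, 6, 8, 3.5, 2, 8, 8, 5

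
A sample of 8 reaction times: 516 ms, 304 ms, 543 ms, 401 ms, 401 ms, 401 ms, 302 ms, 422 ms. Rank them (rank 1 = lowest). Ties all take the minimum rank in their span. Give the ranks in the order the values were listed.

Sorted (ascending): 302, 304, 401, 401, 401, 422, 516, 543
The 3 values of 401 occupy positions 3–5 → each gets rank 3.

7, 2, 8, 3, 3, 3, 1, 6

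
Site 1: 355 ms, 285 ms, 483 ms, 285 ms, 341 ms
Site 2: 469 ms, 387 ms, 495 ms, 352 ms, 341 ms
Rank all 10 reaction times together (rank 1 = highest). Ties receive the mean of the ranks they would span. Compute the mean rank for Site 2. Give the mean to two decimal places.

4.30

Sorted (descending): 495, 483, 469, 387, 355, 352, 341, 341, 285, 285
The 2 values of 341 occupy positions 7–8 → average rank (7+8)/2 = 7.5.
The 2 values of 285 occupy positions 9–10 → average rank (9+10)/2 = 9.5.
Site 2 values → pooled ranks: 469→3, 387→4, 495→1, 352→6, 341→7.5
Mean rank = (3 + 4 + 1 + 6 + 7.5) / 5 = 4.30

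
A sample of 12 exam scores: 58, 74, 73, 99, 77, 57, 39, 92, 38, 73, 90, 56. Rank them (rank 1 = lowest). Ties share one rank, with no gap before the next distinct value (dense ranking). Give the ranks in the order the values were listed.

Sorted (ascending): 38, 39, 56, 57, 58, 73, 73, 74, 77, 90, 92, 99
The 2 values of 73 share dense rank 6.
Remaining distinct values take the next consecutive integers.

5, 7, 6, 11, 8, 4, 2, 10, 1, 6, 9, 3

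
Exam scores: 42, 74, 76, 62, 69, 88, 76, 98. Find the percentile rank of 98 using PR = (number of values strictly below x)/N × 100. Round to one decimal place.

87.5

N = 8.
Strictly below 98: 7. Equal to 98: 1.
PR = 7/8 × 100 = 87.5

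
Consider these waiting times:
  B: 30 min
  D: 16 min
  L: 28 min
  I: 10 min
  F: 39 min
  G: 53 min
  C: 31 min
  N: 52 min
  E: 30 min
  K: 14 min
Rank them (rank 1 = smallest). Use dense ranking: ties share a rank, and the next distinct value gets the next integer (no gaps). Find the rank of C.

6

Sorted (ascending): 10, 14, 16, 28, 30, 30, 31, 39, 52, 53
The 2 values of 30 share dense rank 5.
Remaining distinct values take the next consecutive integers.
C has value 31 min → rank 6.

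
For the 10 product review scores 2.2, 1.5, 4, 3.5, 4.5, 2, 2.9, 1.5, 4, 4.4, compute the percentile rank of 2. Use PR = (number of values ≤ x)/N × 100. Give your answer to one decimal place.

30.0

N = 10.
Strictly below 2: 2. Equal to 2: 1.
PR = 3/10 × 100 = 30.0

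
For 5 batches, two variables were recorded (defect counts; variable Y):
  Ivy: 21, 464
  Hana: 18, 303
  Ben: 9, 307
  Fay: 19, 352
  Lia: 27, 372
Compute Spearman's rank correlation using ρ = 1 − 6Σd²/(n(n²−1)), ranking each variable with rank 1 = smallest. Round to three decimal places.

0.800

Ranks of variable 1: 4, 2, 1, 3, 5
Ranks of variable 2: 5, 1, 2, 3, 4
d = r₁ − r₂: -1, 1, -1, 0, 1
d²: 1, 1, 1, 0, 1; Σd² = 4
ρ = 1 − 6·4/(5·24) = 1 − 24/120 = 0.800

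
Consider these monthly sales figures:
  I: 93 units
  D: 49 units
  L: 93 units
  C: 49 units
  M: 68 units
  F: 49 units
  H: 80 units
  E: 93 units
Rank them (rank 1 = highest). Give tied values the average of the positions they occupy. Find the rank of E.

2

Sorted (descending): 93, 93, 93, 80, 68, 49, 49, 49
The 3 values of 93 occupy positions 1–3 → average rank 2.
The 3 values of 49 occupy positions 6–8 → average rank 7.
E has value 93 units → rank 2.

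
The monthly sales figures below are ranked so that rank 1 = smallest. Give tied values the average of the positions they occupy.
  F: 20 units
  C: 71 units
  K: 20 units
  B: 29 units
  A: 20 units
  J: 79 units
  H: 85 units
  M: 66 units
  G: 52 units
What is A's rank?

Sorted (ascending): 20, 20, 20, 29, 52, 66, 71, 79, 85
The 3 values of 20 occupy positions 1–3 → average rank 2.
A has value 20 units → rank 2.

2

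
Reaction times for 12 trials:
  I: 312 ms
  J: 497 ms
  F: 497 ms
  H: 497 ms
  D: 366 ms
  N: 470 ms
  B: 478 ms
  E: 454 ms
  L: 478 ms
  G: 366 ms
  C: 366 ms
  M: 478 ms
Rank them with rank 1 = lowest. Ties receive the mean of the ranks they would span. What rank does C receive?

3

Sorted (ascending): 312, 366, 366, 366, 454, 470, 478, 478, 478, 497, 497, 497
The 3 values of 366 occupy positions 2–4 → average rank 3.
The 3 values of 478 occupy positions 7–9 → average rank 8.
The 3 values of 497 occupy positions 10–12 → average rank 11.
C has value 366 ms → rank 3.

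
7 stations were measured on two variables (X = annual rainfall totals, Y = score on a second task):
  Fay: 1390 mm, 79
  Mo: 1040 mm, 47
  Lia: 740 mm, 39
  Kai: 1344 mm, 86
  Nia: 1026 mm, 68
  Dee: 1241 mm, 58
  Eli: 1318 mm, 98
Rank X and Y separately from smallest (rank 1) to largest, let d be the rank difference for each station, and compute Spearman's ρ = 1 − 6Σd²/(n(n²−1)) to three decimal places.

0.750

Ranks of variable 1: 7, 3, 1, 6, 2, 4, 5
Ranks of variable 2: 5, 2, 1, 6, 4, 3, 7
d = r₁ − r₂: 2, 1, 0, 0, -2, 1, -2
d²: 4, 1, 0, 0, 4, 1, 4; Σd² = 14
ρ = 1 − 6·14/(7·48) = 1 − 84/336 = 0.750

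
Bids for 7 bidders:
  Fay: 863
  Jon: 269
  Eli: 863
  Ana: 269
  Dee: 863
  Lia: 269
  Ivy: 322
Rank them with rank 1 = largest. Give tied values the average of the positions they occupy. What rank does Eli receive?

2

Sorted (descending): 863, 863, 863, 322, 269, 269, 269
The 3 values of 863 occupy positions 1–3 → average rank 2.
The 3 values of 269 occupy positions 5–7 → average rank 6.
Eli has value 863 → rank 2.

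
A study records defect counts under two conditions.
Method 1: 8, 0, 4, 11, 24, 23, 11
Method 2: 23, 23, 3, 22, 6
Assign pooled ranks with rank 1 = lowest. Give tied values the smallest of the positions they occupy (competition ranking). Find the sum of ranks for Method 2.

32

Sorted (ascending): 0, 3, 4, 6, 8, 11, 11, 22, 23, 23, 23, 24
The 2 values of 11 occupy positions 6–7 → each gets rank 6.
The 3 values of 23 occupy positions 9–11 → each gets rank 9.
Method 2 values → pooled ranks: 23→9, 23→9, 3→2, 22→8, 6→4
Rank sum = 9 + 9 + 2 + 8 + 4 = 32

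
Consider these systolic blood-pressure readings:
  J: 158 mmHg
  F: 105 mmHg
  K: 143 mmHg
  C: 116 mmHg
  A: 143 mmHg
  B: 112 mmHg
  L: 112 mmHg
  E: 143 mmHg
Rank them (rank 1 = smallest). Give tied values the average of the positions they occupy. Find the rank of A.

Sorted (ascending): 105, 112, 112, 116, 143, 143, 143, 158
The 2 values of 112 occupy positions 2–3 → average rank (2+3)/2 = 2.5.
The 3 values of 143 occupy positions 5–7 → average rank 6.
A has value 143 mmHg → rank 6.

6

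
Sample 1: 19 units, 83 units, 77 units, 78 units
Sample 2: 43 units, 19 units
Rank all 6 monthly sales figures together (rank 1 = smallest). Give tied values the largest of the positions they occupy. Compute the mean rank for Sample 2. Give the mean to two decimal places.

Sorted (ascending): 19, 19, 43, 77, 78, 83
The 2 values of 19 occupy positions 1–2 → each gets rank 2.
Sample 2 values → pooled ranks: 43→3, 19→2
Mean rank = (3 + 2) / 2 = 2.50

2.50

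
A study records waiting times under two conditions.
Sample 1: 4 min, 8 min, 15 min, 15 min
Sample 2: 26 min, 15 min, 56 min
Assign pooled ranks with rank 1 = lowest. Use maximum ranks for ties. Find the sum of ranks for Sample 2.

Sorted (ascending): 4, 8, 15, 15, 15, 26, 56
The 3 values of 15 occupy positions 3–5 → each gets rank 5.
Sample 2 values → pooled ranks: 26→6, 15→5, 56→7
Rank sum = 6 + 5 + 7 = 18

18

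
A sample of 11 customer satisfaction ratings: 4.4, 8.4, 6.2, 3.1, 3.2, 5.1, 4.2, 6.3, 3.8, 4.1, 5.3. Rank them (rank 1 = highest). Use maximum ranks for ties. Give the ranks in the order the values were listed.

Sorted (descending): 8.4, 6.3, 6.2, 5.3, 5.1, 4.4, 4.2, 4.1, 3.8, 3.2, 3.1
No ties — each value takes its position as its rank.

6, 1, 3, 11, 10, 5, 7, 2, 9, 8, 4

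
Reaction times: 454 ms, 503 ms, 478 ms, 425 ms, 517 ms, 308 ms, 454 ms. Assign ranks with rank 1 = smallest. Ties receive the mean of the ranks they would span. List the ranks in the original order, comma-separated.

3.5, 6, 5, 2, 7, 1, 3.5

Sorted (ascending): 308, 425, 454, 454, 478, 503, 517
The 2 values of 454 occupy positions 3–4 → average rank (3+4)/2 = 3.5.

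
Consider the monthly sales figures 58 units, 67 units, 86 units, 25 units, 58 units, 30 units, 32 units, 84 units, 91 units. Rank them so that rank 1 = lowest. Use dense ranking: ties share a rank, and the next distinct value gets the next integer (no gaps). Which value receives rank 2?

30

Sorted (ascending): 25, 30, 32, 58, 58, 67, 84, 86, 91
The 2 values of 58 share dense rank 4.
Remaining distinct values take the next consecutive integers.
Rank 2 → value 30.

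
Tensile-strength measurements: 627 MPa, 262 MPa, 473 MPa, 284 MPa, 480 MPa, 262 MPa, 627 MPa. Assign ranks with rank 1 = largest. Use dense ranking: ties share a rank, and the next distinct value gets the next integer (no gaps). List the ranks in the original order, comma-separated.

1, 5, 3, 4, 2, 5, 1

Sorted (descending): 627, 627, 480, 473, 284, 262, 262
The 2 values of 627 share dense rank 1.
The 2 values of 262 share dense rank 5.
Remaining distinct values take the next consecutive integers.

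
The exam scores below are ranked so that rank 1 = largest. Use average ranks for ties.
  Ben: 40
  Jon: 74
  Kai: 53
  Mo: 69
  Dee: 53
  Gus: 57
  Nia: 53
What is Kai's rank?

5

Sorted (descending): 74, 69, 57, 53, 53, 53, 40
The 3 values of 53 occupy positions 4–6 → average rank 5.
Kai has value 53 → rank 5.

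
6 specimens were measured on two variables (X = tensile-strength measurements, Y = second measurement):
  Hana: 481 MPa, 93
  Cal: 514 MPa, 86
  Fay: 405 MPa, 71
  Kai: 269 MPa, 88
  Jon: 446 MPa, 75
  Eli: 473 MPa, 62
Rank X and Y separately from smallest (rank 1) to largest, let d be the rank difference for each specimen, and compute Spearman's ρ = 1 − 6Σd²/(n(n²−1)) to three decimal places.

Ranks of variable 1: 5, 6, 2, 1, 3, 4
Ranks of variable 2: 6, 4, 2, 5, 3, 1
d = r₁ − r₂: -1, 2, 0, -4, 0, 3
d²: 1, 4, 0, 16, 0, 9; Σd² = 30
ρ = 1 − 6·30/(6·35) = 1 − 180/210 = 0.143

0.143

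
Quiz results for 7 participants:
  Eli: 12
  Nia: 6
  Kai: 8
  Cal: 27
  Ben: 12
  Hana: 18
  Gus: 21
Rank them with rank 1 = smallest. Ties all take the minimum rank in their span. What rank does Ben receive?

Sorted (ascending): 6, 8, 12, 12, 18, 21, 27
The 2 values of 12 occupy positions 3–4 → each gets rank 3.
Ben has value 12 → rank 3.

3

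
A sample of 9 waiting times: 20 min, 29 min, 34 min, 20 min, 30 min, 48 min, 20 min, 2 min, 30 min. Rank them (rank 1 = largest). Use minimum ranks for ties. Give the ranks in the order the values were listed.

Sorted (descending): 48, 34, 30, 30, 29, 20, 20, 20, 2
The 2 values of 30 occupy positions 3–4 → each gets rank 3.
The 3 values of 20 occupy positions 6–8 → each gets rank 6.

6, 5, 2, 6, 3, 1, 6, 9, 3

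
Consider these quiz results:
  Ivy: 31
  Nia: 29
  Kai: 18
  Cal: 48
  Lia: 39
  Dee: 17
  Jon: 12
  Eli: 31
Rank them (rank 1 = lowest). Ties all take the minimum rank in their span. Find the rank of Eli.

5

Sorted (ascending): 12, 17, 18, 29, 31, 31, 39, 48
The 2 values of 31 occupy positions 5–6 → each gets rank 5.
Eli has value 31 → rank 5.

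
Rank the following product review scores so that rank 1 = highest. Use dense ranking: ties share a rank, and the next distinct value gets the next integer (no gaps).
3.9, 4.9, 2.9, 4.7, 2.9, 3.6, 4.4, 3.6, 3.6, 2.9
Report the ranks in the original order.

Sorted (descending): 4.9, 4.7, 4.4, 3.9, 3.6, 3.6, 3.6, 2.9, 2.9, 2.9
The 3 values of 3.6 share dense rank 5.
The 3 values of 2.9 share dense rank 6.
Remaining distinct values take the next consecutive integers.

4, 1, 6, 2, 6, 5, 3, 5, 5, 6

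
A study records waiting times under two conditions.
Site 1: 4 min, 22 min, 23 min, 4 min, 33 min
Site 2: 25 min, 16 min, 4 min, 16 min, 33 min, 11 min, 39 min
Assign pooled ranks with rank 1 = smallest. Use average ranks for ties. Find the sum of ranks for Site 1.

29.5

Sorted (ascending): 4, 4, 4, 11, 16, 16, 22, 23, 25, 33, 33, 39
The 3 values of 4 occupy positions 1–3 → average rank 2.
The 2 values of 16 occupy positions 5–6 → average rank (5+6)/2 = 5.5.
The 2 values of 33 occupy positions 10–11 → average rank (10+11)/2 = 10.5.
Site 1 values → pooled ranks: 4→2, 22→7, 23→8, 4→2, 33→10.5
Rank sum = 2 + 7 + 8 + 2 + 10.5 = 29.5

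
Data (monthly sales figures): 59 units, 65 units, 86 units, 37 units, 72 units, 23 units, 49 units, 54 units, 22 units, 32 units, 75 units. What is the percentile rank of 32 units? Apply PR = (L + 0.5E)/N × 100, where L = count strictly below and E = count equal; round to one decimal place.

N = 11.
Strictly below 32: 2. Equal to 32: 1.
PR = (2 + 0.5·1)/11 × 100 = 22.7

22.7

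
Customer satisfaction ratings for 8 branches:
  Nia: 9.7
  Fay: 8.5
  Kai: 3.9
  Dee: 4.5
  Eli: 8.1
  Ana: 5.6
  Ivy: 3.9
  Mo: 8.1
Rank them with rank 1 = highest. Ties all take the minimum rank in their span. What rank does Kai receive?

7

Sorted (descending): 9.7, 8.5, 8.1, 8.1, 5.6, 4.5, 3.9, 3.9
The 2 values of 8.1 occupy positions 3–4 → each gets rank 3.
The 2 values of 3.9 occupy positions 7–8 → each gets rank 7.
Kai has value 3.9 → rank 7.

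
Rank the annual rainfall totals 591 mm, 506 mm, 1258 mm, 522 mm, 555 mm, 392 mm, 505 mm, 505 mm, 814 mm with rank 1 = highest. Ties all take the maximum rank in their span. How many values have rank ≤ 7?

6

Sorted (descending): 1258, 814, 591, 555, 522, 506, 505, 505, 392
The 2 values of 505 occupy positions 7–8 → each gets rank 8.
Ranks ≤ 7: {1, 2, 3, 4, 5, 6} → 6 values.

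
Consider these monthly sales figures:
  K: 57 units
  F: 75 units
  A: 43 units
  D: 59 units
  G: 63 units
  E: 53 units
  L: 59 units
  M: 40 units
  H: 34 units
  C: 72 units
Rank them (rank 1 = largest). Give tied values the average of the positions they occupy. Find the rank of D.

Sorted (descending): 75, 72, 63, 59, 59, 57, 53, 43, 40, 34
The 2 values of 59 occupy positions 4–5 → average rank (4+5)/2 = 4.5.
D has value 59 units → rank 4.5.

4.5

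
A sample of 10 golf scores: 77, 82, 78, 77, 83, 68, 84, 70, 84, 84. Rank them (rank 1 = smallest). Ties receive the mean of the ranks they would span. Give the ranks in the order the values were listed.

3.5, 6, 5, 3.5, 7, 1, 9, 2, 9, 9

Sorted (ascending): 68, 70, 77, 77, 78, 82, 83, 84, 84, 84
The 2 values of 77 occupy positions 3–4 → average rank (3+4)/2 = 3.5.
The 3 values of 84 occupy positions 8–10 → average rank 9.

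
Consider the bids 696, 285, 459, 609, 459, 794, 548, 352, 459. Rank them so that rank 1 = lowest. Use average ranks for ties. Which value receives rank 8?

696

Sorted (ascending): 285, 352, 459, 459, 459, 548, 609, 696, 794
The 3 values of 459 occupy positions 3–5 → average rank 4.
Rank 8 → value 696.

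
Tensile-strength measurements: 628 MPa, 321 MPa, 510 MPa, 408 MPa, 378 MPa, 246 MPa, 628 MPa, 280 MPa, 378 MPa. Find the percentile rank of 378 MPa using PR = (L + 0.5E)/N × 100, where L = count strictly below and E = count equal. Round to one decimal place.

44.4

N = 9.
Strictly below 378: 3. Equal to 378: 2.
PR = (3 + 0.5·2)/9 × 100 = 44.4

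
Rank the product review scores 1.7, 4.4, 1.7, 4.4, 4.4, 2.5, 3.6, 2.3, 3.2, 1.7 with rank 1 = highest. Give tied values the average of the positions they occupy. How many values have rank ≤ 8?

7

Sorted (descending): 4.4, 4.4, 4.4, 3.6, 3.2, 2.5, 2.3, 1.7, 1.7, 1.7
The 3 values of 4.4 occupy positions 1–3 → average rank 2.
The 3 values of 1.7 occupy positions 8–10 → average rank 9.
Ranks ≤ 8: {2, 2, 2, 4, 5, 6, 7} → 7 values.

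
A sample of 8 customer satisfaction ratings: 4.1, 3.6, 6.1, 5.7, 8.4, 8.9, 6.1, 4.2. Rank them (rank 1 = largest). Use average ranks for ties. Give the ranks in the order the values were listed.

Sorted (descending): 8.9, 8.4, 6.1, 6.1, 5.7, 4.2, 4.1, 3.6
The 2 values of 6.1 occupy positions 3–4 → average rank (3+4)/2 = 3.5.

7, 8, 3.5, 5, 2, 1, 3.5, 6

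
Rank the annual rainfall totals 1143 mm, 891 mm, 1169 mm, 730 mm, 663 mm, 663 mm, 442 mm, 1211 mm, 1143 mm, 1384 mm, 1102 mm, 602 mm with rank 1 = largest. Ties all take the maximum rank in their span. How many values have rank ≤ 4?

3

Sorted (descending): 1384, 1211, 1169, 1143, 1143, 1102, 891, 730, 663, 663, 602, 442
The 2 values of 1143 occupy positions 4–5 → each gets rank 5.
The 2 values of 663 occupy positions 9–10 → each gets rank 10.
Ranks ≤ 4: {1, 2, 3} → 3 values.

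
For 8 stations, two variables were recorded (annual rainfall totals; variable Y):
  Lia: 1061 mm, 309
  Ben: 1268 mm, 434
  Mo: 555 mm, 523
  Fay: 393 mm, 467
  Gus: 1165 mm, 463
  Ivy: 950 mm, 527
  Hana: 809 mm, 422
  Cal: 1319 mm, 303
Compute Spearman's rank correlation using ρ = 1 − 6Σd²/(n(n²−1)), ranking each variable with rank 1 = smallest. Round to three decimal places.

-0.595

Ranks of variable 1: 5, 7, 2, 1, 6, 4, 3, 8
Ranks of variable 2: 2, 4, 7, 6, 5, 8, 3, 1
d = r₁ − r₂: 3, 3, -5, -5, 1, -4, 0, 7
d²: 9, 9, 25, 25, 1, 16, 0, 49; Σd² = 134
ρ = 1 − 6·134/(8·63) = 1 − 804/504 = -0.595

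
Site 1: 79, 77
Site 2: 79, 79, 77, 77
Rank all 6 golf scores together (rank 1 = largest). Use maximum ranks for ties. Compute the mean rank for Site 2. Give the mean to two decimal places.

4.50

Sorted (descending): 79, 79, 79, 77, 77, 77
The 3 values of 79 occupy positions 1–3 → each gets rank 3.
The 3 values of 77 occupy positions 4–6 → each gets rank 6.
Site 2 values → pooled ranks: 79→3, 79→3, 77→6, 77→6
Mean rank = (3 + 3 + 6 + 6) / 4 = 4.50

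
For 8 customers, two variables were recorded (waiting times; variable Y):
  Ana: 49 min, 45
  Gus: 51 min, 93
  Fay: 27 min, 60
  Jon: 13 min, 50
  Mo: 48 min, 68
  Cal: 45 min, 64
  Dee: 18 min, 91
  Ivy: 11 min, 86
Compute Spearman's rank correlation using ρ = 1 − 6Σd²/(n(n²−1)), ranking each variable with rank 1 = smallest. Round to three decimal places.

Ranks of variable 1: 7, 8, 4, 2, 6, 5, 3, 1
Ranks of variable 2: 1, 8, 3, 2, 5, 4, 7, 6
d = r₁ − r₂: 6, 0, 1, 0, 1, 1, -4, -5
d²: 36, 0, 1, 0, 1, 1, 16, 25; Σd² = 80
ρ = 1 − 6·80/(8·63) = 1 − 480/504 = 0.048

0.048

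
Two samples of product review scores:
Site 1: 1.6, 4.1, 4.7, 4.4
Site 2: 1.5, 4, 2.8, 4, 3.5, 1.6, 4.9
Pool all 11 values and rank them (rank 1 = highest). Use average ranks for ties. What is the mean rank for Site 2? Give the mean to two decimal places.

6.79

Sorted (descending): 4.9, 4.7, 4.4, 4.1, 4, 4, 3.5, 2.8, 1.6, 1.6, 1.5
The 2 values of 4 occupy positions 5–6 → average rank (5+6)/2 = 5.5.
The 2 values of 1.6 occupy positions 9–10 → average rank (9+10)/2 = 9.5.
Site 2 values → pooled ranks: 1.5→11, 4→5.5, 2.8→8, 4→5.5, 3.5→7, 1.6→9.5, 4.9→1
Mean rank = (11 + 5.5 + 8 + 5.5 + 7 + 9.5 + 1) / 7 = 6.79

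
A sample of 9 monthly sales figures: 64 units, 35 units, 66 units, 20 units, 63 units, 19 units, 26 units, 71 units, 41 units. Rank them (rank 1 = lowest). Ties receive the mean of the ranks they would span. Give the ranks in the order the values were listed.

7, 4, 8, 2, 6, 1, 3, 9, 5

Sorted (ascending): 19, 20, 26, 35, 41, 63, 64, 66, 71
No ties — each value takes its position as its rank.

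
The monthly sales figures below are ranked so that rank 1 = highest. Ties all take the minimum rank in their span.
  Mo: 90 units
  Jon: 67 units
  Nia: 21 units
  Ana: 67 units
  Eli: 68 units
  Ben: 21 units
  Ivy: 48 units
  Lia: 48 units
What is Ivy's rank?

Sorted (descending): 90, 68, 67, 67, 48, 48, 21, 21
The 2 values of 67 occupy positions 3–4 → each gets rank 3.
The 2 values of 48 occupy positions 5–6 → each gets rank 5.
The 2 values of 21 occupy positions 7–8 → each gets rank 7.
Ivy has value 48 units → rank 5.

5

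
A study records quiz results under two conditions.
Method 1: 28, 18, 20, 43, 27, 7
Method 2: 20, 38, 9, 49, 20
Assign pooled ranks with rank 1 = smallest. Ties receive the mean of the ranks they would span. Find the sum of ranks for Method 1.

34

Sorted (ascending): 7, 9, 18, 20, 20, 20, 27, 28, 38, 43, 49
The 3 values of 20 occupy positions 4–6 → average rank 5.
Method 1 values → pooled ranks: 28→8, 18→3, 20→5, 43→10, 27→7, 7→1
Rank sum = 8 + 3 + 5 + 10 + 7 + 1 = 34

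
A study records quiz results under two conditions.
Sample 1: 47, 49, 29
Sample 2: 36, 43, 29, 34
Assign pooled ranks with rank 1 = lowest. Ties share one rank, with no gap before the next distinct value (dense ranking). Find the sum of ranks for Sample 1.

Sorted (ascending): 29, 29, 34, 36, 43, 47, 49
The 2 values of 29 share dense rank 1.
Remaining distinct values take the next consecutive integers.
Sample 1 values → pooled ranks: 47→5, 49→6, 29→1
Rank sum = 5 + 6 + 1 = 12

12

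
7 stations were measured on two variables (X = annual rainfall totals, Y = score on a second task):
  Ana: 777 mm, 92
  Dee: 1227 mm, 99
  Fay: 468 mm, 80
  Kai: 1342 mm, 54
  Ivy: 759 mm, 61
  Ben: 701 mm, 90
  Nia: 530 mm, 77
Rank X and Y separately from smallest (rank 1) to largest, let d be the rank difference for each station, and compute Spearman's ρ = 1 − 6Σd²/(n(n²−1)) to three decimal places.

0.000

Ranks of variable 1: 5, 6, 1, 7, 4, 3, 2
Ranks of variable 2: 6, 7, 4, 1, 2, 5, 3
d = r₁ − r₂: -1, -1, -3, 6, 2, -2, -1
d²: 1, 1, 9, 36, 4, 4, 1; Σd² = 56
ρ = 1 − 6·56/(7·48) = 1 − 336/336 = 0.000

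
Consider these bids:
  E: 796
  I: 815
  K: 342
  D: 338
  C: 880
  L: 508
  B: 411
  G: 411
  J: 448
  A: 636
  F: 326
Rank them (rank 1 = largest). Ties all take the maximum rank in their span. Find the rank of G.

Sorted (descending): 880, 815, 796, 636, 508, 448, 411, 411, 342, 338, 326
The 2 values of 411 occupy positions 7–8 → each gets rank 8.
G has value 411 → rank 8.

8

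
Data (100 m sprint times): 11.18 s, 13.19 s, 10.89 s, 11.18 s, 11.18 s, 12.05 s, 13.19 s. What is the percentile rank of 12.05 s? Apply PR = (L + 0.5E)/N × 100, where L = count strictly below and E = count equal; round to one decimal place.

N = 7.
Strictly below 12.05: 4. Equal to 12.05: 1.
PR = (4 + 0.5·1)/7 × 100 = 64.3

64.3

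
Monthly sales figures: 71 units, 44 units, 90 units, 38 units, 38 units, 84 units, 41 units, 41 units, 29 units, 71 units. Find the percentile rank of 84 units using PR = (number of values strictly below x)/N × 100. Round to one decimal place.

N = 10.
Strictly below 84: 8. Equal to 84: 1.
PR = 8/10 × 100 = 80.0

80.0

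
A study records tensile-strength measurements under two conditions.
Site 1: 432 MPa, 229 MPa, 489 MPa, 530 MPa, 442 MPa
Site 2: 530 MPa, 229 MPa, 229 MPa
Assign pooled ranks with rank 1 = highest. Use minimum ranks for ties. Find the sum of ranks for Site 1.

Sorted (descending): 530, 530, 489, 442, 432, 229, 229, 229
The 2 values of 530 occupy positions 1–2 → each gets rank 1.
The 3 values of 229 occupy positions 6–8 → each gets rank 6.
Site 1 values → pooled ranks: 432→5, 229→6, 489→3, 530→1, 442→4
Rank sum = 5 + 6 + 3 + 1 + 4 = 19

19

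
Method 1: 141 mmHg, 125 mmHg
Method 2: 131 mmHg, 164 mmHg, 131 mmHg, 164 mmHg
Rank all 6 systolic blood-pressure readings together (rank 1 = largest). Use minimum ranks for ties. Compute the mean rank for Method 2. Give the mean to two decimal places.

Sorted (descending): 164, 164, 141, 131, 131, 125
The 2 values of 164 occupy positions 1–2 → each gets rank 1.
The 2 values of 131 occupy positions 4–5 → each gets rank 4.
Method 2 values → pooled ranks: 131→4, 164→1, 131→4, 164→1
Mean rank = (4 + 1 + 4 + 1) / 4 = 2.50

2.50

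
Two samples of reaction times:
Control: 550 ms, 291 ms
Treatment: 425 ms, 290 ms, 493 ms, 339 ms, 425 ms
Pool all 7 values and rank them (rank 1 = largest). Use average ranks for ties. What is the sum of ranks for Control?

Sorted (descending): 550, 493, 425, 425, 339, 291, 290
The 2 values of 425 occupy positions 3–4 → average rank (3+4)/2 = 3.5.
Control values → pooled ranks: 550→1, 291→6
Rank sum = 1 + 6 = 7

7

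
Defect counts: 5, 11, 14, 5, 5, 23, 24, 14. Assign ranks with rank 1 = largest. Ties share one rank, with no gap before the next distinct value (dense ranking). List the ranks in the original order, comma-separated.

Sorted (descending): 24, 23, 14, 14, 11, 5, 5, 5
The 2 values of 14 share dense rank 3.
The 3 values of 5 share dense rank 5.
Remaining distinct values take the next consecutive integers.

5, 4, 3, 5, 5, 2, 1, 3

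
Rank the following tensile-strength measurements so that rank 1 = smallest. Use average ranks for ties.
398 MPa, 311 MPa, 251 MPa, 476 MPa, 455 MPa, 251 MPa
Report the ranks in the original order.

4, 3, 1.5, 6, 5, 1.5

Sorted (ascending): 251, 251, 311, 398, 455, 476
The 2 values of 251 occupy positions 1–2 → average rank (1+2)/2 = 1.5.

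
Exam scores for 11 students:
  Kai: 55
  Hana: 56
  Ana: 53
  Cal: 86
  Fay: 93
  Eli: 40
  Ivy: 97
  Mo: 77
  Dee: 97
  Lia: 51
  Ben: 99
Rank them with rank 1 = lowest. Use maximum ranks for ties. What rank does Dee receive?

10

Sorted (ascending): 40, 51, 53, 55, 56, 77, 86, 93, 97, 97, 99
The 2 values of 97 occupy positions 9–10 → each gets rank 10.
Dee has value 97 → rank 10.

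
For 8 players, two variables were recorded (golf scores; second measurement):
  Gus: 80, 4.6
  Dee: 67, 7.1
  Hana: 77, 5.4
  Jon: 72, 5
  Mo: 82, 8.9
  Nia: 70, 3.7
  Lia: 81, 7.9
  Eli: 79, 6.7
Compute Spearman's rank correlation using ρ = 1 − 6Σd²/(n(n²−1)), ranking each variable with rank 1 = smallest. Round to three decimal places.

Ranks of variable 1: 6, 1, 4, 3, 8, 2, 7, 5
Ranks of variable 2: 2, 6, 4, 3, 8, 1, 7, 5
d = r₁ − r₂: 4, -5, 0, 0, 0, 1, 0, 0
d²: 16, 25, 0, 0, 0, 1, 0, 0; Σd² = 42
ρ = 1 − 6·42/(8·63) = 1 − 252/504 = 0.500

0.500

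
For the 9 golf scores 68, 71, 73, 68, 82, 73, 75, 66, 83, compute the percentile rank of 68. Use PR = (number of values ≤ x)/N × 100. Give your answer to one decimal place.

33.3

N = 9.
Strictly below 68: 1. Equal to 68: 2.
PR = 3/9 × 100 = 33.3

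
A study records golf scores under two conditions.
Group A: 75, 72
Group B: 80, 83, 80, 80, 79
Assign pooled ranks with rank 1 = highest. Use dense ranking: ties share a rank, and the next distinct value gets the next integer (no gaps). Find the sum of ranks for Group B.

10

Sorted (descending): 83, 80, 80, 80, 79, 75, 72
The 3 values of 80 share dense rank 2.
Remaining distinct values take the next consecutive integers.
Group B values → pooled ranks: 80→2, 83→1, 80→2, 80→2, 79→3
Rank sum = 2 + 1 + 2 + 2 + 3 = 10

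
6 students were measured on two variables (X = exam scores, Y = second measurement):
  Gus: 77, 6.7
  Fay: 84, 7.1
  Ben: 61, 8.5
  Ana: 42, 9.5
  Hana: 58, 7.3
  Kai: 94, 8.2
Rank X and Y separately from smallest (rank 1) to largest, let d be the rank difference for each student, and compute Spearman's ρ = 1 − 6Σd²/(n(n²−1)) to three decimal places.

Ranks of variable 1: 4, 5, 3, 1, 2, 6
Ranks of variable 2: 1, 2, 5, 6, 3, 4
d = r₁ − r₂: 3, 3, -2, -5, -1, 2
d²: 9, 9, 4, 25, 1, 4; Σd² = 52
ρ = 1 − 6·52/(6·35) = 1 − 312/210 = -0.486

-0.486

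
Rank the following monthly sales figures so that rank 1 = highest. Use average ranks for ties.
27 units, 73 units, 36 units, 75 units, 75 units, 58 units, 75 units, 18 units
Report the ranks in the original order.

Sorted (descending): 75, 75, 75, 73, 58, 36, 27, 18
The 3 values of 75 occupy positions 1–3 → average rank 2.

7, 4, 6, 2, 2, 5, 2, 8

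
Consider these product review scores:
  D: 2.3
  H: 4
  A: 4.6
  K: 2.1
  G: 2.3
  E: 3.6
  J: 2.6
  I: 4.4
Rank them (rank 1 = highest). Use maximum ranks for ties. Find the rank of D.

7

Sorted (descending): 4.6, 4.4, 4, 3.6, 2.6, 2.3, 2.3, 2.1
The 2 values of 2.3 occupy positions 6–7 → each gets rank 7.
D has value 2.3 → rank 7.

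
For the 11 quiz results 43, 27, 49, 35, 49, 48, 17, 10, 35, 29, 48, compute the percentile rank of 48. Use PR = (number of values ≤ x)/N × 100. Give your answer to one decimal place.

81.8

N = 11.
Strictly below 48: 7. Equal to 48: 2.
PR = 9/11 × 100 = 81.8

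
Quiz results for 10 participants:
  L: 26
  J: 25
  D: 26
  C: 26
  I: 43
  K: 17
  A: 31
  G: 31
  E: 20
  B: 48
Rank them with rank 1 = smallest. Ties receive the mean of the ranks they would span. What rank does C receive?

5

Sorted (ascending): 17, 20, 25, 26, 26, 26, 31, 31, 43, 48
The 3 values of 26 occupy positions 4–6 → average rank 5.
The 2 values of 31 occupy positions 7–8 → average rank (7+8)/2 = 7.5.
C has value 26 → rank 5.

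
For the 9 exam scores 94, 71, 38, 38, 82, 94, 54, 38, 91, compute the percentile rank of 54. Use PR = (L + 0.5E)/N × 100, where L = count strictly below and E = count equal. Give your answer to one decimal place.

N = 9.
Strictly below 54: 3. Equal to 54: 1.
PR = (3 + 0.5·1)/9 × 100 = 38.9

38.9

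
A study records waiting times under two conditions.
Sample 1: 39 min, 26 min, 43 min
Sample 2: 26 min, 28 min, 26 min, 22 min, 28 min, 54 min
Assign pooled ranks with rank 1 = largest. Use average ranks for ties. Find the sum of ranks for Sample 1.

Sorted (descending): 54, 43, 39, 28, 28, 26, 26, 26, 22
The 2 values of 28 occupy positions 4–5 → average rank (4+5)/2 = 4.5.
The 3 values of 26 occupy positions 6–8 → average rank 7.
Sample 1 values → pooled ranks: 39→3, 26→7, 43→2
Rank sum = 3 + 7 + 2 = 12

12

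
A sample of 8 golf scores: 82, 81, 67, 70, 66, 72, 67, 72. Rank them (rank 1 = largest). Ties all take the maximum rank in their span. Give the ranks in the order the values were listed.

Sorted (descending): 82, 81, 72, 72, 70, 67, 67, 66
The 2 values of 72 occupy positions 3–4 → each gets rank 4.
The 2 values of 67 occupy positions 6–7 → each gets rank 7.

1, 2, 7, 5, 8, 4, 7, 4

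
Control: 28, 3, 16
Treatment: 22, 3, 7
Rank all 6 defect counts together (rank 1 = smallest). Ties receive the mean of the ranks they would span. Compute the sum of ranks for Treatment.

9.5

Sorted (ascending): 3, 3, 7, 16, 22, 28
The 2 values of 3 occupy positions 1–2 → average rank (1+2)/2 = 1.5.
Treatment values → pooled ranks: 22→5, 3→1.5, 7→3
Rank sum = 5 + 1.5 + 3 = 9.5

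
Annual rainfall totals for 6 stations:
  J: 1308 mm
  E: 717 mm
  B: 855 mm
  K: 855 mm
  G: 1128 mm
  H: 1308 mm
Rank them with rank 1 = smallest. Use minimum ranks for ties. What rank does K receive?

2

Sorted (ascending): 717, 855, 855, 1128, 1308, 1308
The 2 values of 855 occupy positions 2–3 → each gets rank 2.
The 2 values of 1308 occupy positions 5–6 → each gets rank 5.
K has value 855 mm → rank 2.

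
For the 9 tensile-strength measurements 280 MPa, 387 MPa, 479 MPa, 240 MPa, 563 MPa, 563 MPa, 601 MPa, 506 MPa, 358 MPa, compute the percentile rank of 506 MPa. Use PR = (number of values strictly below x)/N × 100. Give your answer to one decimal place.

55.6

N = 9.
Strictly below 506: 5. Equal to 506: 1.
PR = 5/9 × 100 = 55.6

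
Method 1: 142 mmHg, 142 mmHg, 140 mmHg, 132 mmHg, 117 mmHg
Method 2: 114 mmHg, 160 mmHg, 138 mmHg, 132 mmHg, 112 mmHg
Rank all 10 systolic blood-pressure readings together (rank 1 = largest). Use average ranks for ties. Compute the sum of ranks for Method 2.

31.5

Sorted (descending): 160, 142, 142, 140, 138, 132, 132, 117, 114, 112
The 2 values of 142 occupy positions 2–3 → average rank (2+3)/2 = 2.5.
The 2 values of 132 occupy positions 6–7 → average rank (6+7)/2 = 6.5.
Method 2 values → pooled ranks: 114→9, 160→1, 138→5, 132→6.5, 112→10
Rank sum = 9 + 1 + 5 + 6.5 + 10 = 31.5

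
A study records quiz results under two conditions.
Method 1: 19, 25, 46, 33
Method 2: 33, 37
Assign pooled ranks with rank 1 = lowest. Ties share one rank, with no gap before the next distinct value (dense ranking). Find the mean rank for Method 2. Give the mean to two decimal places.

Sorted (ascending): 19, 25, 33, 33, 37, 46
The 2 values of 33 share dense rank 3.
Remaining distinct values take the next consecutive integers.
Method 2 values → pooled ranks: 33→3, 37→4
Mean rank = (3 + 4) / 2 = 3.50

3.50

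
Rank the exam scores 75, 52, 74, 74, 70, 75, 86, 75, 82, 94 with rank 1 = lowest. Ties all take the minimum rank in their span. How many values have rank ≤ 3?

4

Sorted (ascending): 52, 70, 74, 74, 75, 75, 75, 82, 86, 94
The 2 values of 74 occupy positions 3–4 → each gets rank 3.
The 3 values of 75 occupy positions 5–7 → each gets rank 5.
Ranks ≤ 3: {1, 2, 3, 3} → 4 values.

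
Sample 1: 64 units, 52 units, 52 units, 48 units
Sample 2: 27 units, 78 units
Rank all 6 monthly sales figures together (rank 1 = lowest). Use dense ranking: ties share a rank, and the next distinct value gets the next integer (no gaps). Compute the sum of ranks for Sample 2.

6

Sorted (ascending): 27, 48, 52, 52, 64, 78
The 2 values of 52 share dense rank 3.
Remaining distinct values take the next consecutive integers.
Sample 2 values → pooled ranks: 27→1, 78→5
Rank sum = 1 + 5 = 6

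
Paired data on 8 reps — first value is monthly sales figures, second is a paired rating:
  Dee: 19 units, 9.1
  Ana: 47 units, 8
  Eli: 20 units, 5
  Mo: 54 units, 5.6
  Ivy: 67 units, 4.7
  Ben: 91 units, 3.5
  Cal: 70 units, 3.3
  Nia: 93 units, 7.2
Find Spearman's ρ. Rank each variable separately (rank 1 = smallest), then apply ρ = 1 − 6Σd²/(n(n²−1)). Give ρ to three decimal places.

-0.524

Ranks of variable 1: 1, 3, 2, 4, 5, 7, 6, 8
Ranks of variable 2: 8, 7, 4, 5, 3, 2, 1, 6
d = r₁ − r₂: -7, -4, -2, -1, 2, 5, 5, 2
d²: 49, 16, 4, 1, 4, 25, 25, 4; Σd² = 128
ρ = 1 − 6·128/(8·63) = 1 − 768/504 = -0.524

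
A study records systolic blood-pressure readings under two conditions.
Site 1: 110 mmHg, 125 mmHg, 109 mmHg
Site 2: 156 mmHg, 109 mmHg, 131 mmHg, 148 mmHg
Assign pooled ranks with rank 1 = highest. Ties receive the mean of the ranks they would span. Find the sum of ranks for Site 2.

Sorted (descending): 156, 148, 131, 125, 110, 109, 109
The 2 values of 109 occupy positions 6–7 → average rank (6+7)/2 = 6.5.
Site 2 values → pooled ranks: 156→1, 109→6.5, 131→3, 148→2
Rank sum = 1 + 6.5 + 3 + 2 = 12.5

12.5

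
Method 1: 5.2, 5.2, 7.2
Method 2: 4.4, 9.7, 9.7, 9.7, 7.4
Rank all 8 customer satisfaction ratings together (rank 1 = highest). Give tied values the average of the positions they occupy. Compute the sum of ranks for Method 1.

Sorted (descending): 9.7, 9.7, 9.7, 7.4, 7.2, 5.2, 5.2, 4.4
The 3 values of 9.7 occupy positions 1–3 → average rank 2.
The 2 values of 5.2 occupy positions 6–7 → average rank (6+7)/2 = 6.5.
Method 1 values → pooled ranks: 5.2→6.5, 5.2→6.5, 7.2→5
Rank sum = 6.5 + 6.5 + 5 = 18

18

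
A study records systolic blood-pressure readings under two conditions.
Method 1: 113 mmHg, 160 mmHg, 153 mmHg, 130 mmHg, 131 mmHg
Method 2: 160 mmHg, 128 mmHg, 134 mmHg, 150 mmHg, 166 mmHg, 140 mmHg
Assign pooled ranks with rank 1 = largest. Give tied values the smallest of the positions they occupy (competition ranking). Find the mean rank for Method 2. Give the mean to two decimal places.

Sorted (descending): 166, 160, 160, 153, 150, 140, 134, 131, 130, 128, 113
The 2 values of 160 occupy positions 2–3 → each gets rank 2.
Method 2 values → pooled ranks: 160→2, 128→10, 134→7, 150→5, 166→1, 140→6
Mean rank = (2 + 10 + 7 + 5 + 1 + 6) / 6 = 5.17

5.17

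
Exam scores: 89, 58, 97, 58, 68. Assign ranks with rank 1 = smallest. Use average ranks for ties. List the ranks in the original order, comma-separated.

Sorted (ascending): 58, 58, 68, 89, 97
The 2 values of 58 occupy positions 1–2 → average rank (1+2)/2 = 1.5.

4, 1.5, 5, 1.5, 3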